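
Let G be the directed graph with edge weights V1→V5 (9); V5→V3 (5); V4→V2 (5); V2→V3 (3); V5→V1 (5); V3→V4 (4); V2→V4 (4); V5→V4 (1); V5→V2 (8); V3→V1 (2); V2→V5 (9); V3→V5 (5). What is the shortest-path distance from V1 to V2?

Paths from V1 to V2:
V1 -> V5 -> V3 -> V4 -> V2: 9 + 5 + 4 + 5 = 23
V1 -> V5 -> V2: 9 + 8 = 17
V1 -> V5 -> V4 -> V2: 9 + 1 + 5 = 15
Shortest: 15.

15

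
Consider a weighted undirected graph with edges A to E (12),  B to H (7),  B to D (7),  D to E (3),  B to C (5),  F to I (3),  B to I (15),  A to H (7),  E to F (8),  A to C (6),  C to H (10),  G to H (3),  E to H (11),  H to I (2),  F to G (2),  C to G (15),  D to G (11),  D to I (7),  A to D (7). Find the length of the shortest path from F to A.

12

Comparing a few candidate routes:
F→E→D→A: 8 + 3 + 7 = 18
F→I→D→A: 3 + 7 + 7 = 17
F→G→H→A: 2 + 3 + 7 = 12
F→I→H→A: 3 + 2 + 7 = 12
Shortest: 12.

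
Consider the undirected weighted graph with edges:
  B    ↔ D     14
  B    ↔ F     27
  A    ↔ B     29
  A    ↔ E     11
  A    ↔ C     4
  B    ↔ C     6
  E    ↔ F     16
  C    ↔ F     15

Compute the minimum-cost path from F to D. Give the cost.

Candidate routes:
F→E→A→B→D: 16 + 11 + 29 + 14 = 70
F→C→B→D: 15 + 6 + 14 = 35
F→C→A→B→D: 15 + 4 + 29 + 14 = 62
F→B→D: 27 + 14 = 41
F→E→A→C→B→D: 16 + 11 + 4 + 6 + 14 = 51
Shortest: 35.

35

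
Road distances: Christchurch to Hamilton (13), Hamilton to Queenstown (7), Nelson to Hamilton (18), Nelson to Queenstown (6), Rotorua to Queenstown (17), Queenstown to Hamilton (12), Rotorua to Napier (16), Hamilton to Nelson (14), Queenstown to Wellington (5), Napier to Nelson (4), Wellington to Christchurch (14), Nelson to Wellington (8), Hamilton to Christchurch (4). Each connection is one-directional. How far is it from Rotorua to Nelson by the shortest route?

20

Paths from Rotorua to Nelson:
Rotorua -> Queenstown -> Wellington -> Christchurch -> Hamilton -> Nelson: 17 + 5 + 14 + 13 + 14 = 63
Rotorua -> Napier -> Nelson: 16 + 4 = 20
Rotorua -> Queenstown -> Hamilton -> Nelson: 17 + 12 + 14 = 43
The minimum is 20.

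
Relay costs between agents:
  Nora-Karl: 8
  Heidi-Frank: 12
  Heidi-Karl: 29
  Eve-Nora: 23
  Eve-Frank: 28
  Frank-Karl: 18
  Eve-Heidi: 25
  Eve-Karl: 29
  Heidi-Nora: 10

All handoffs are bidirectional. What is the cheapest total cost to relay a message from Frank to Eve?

28

A few of the Frank→Eve routes:
Frank - Heidi - Nora - Eve: 12 + 10 + 23 = 45
Frank - Heidi - Eve: 12 + 25 = 37
Frank - Eve: 28
Frank - Karl - Eve: 18 + 29 = 47
The minimum is 28.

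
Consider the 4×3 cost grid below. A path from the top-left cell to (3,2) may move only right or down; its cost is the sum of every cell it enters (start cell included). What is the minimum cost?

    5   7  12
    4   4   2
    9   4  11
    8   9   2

28

One optimal route is r0c0 -> r1c0 -> r1c1 -> r1c2 -> r2c2 -> r3c2.
Its cost is 5 + 4 + 4 + 2 + 11 + 2 = 28.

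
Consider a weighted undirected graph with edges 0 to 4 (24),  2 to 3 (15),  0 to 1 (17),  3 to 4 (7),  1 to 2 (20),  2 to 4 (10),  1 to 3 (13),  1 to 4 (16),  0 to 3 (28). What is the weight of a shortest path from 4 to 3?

Comparing a few candidate routes:
4 - 1 - 3: 16 + 13 = 29
4 - 2 - 3: 10 + 15 = 25
4 - 3: 7
Shortest: 7.

7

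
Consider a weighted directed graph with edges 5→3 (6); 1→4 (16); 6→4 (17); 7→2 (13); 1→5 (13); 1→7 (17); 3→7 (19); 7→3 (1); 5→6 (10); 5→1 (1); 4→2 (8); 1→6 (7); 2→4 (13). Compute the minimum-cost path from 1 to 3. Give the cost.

18

Candidate routes:
1 → 7 → 3: 17 + 1 = 18
1 → 5 → 3: 13 + 6 = 19
Shortest: 18.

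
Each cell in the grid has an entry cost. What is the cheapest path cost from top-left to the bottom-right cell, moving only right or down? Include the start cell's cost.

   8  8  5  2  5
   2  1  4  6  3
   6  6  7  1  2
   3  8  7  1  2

One optimal route is (0,0) -> (1,0) -> (1,1) -> (1,2) -> (1,3) -> (2,3) -> (3,3) -> (3,4).
Its cost is 8 + 2 + 1 + 4 + 6 + 1 + 1 + 2 = 25.
For comparison, the top-then-right route costs 35.

25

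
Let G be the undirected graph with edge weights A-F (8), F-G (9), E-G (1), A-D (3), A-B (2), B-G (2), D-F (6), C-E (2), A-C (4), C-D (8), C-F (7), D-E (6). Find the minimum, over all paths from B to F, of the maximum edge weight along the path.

6

Comparing a few candidate routes:
B → A → D → F: max(2, 3, 6) = 6
B → G → E → C → A → D → F: max(2, 1, 2, 4, 3, 6) = 6
B → G → E → D → F: max(2, 1, 6, 6) = 6
B → A → C → E → D → F: max(2, 4, 2, 6, 6) = 6
B → G → E → D → A → C → F: max(2, 1, 6, 3, 4, 7) = 7
B → G → E → C → F: max(2, 1, 2, 7) = 7
Smallest bottleneck: 6.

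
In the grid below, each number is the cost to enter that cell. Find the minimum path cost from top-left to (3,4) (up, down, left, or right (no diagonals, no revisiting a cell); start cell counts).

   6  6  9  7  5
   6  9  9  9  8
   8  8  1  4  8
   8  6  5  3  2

Path [0,0] [1,0] [2,0] [2,1] [2,2] [2,3] [3,3] [3,4]: 6 + 6 + 8 + 8 + 1 + 4 + 3 + 2 = 38.

38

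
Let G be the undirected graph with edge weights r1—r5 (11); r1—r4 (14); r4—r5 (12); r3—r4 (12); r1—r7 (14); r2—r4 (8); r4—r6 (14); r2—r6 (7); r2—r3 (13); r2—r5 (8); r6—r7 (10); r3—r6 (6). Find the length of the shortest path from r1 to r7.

Some routes from r1 to r7:
r1 → r4 → r6 → r7: 14 + 14 + 10 = 38
r1 → r7: 14
r1 → r5 → r2 → r6 → r7: 11 + 8 + 7 + 10 = 36
r1 → r4 → r2 → r6 → r7: 14 + 8 + 7 + 10 = 39
The minimum is 14.

14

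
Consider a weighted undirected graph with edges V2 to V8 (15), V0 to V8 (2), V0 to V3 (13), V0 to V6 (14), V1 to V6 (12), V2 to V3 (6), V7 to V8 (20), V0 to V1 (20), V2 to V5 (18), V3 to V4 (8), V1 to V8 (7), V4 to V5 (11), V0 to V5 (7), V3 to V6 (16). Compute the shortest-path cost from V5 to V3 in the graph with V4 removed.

20

Some routes from V5 to V3 avoiding V4:
V5-V0-V8-V1-V6-V3: 7 + 2 + 7 + 12 + 16 = 44
V5-V0-V6-V3: 7 + 14 + 16 = 37
V5-V2-V3: 18 + 6 = 24
V5-V0-V8-V2-V3: 7 + 2 + 15 + 6 = 30
V5-V0-V3: 7 + 13 = 20
Best route has total 20.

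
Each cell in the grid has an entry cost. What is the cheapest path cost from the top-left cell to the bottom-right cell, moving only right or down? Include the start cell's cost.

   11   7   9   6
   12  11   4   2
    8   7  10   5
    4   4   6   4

42

Take [0,0]→[0,1]→[0,2]→[1,2]→[1,3]→[2,3]→[3,3] for a total of 11 + 7 + 9 + 4 + 2 + 5 + 4 = 42.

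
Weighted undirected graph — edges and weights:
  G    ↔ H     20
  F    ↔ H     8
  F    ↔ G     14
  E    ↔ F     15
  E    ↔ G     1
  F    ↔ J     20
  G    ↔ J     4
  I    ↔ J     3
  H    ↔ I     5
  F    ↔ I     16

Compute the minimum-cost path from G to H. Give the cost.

12

Some routes from G to H:
G→J→I→H: 4 + 3 + 5 = 12
G→F→H: 14 + 8 = 22
G→H: 20
The minimum is 12.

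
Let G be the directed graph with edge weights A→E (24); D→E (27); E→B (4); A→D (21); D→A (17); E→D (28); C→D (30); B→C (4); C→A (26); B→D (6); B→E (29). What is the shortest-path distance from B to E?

29

Checking several routes:
B → D → A → E: 6 + 17 + 24 = 47
B → C → D → A → E: 4 + 30 + 17 + 24 = 75
B → C → D → E: 4 + 30 + 27 = 61
B → C → A → E: 4 + 26 + 24 = 54
B → E: 29
B → D → E: 6 + 27 = 33
The minimum is 29.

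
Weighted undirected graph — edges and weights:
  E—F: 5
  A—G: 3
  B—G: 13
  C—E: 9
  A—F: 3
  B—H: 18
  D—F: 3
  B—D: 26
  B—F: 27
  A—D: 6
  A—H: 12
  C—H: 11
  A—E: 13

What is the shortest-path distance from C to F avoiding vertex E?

26

A few of the C→F routes:
C → H → B → G → A → D → F: 11 + 18 + 13 + 3 + 6 + 3 = 54
C → H → A → D → F: 11 + 12 + 6 + 3 = 32
C → H → A → F: 11 + 12 + 3 = 26
C → H → B → G → A → F: 11 + 18 + 13 + 3 + 3 = 48
Best route has total 26.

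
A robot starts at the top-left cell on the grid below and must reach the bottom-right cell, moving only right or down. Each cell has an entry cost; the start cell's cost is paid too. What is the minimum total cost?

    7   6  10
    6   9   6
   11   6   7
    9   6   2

One optimal route is [0,0] -> [0,1] -> [1,1] -> [2,1] -> [3,1] -> [3,2].
Its cost is 7 + 6 + 9 + 6 + 6 + 2 = 36.

36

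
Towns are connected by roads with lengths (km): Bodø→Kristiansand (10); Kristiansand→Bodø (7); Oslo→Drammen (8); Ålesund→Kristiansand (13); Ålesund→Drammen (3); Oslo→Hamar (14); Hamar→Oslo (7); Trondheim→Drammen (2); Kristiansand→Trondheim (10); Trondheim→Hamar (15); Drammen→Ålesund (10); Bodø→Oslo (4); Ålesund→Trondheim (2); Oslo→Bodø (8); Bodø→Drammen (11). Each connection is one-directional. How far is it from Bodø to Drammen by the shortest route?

11

Some routes from Bodø to Drammen:
Bodø - Kristiansand - Trondheim - Drammen: 10 + 10 + 2 = 22
Bodø - Drammen: 11
Bodø - Oslo - Drammen: 4 + 8 = 12
Shortest: 11 km.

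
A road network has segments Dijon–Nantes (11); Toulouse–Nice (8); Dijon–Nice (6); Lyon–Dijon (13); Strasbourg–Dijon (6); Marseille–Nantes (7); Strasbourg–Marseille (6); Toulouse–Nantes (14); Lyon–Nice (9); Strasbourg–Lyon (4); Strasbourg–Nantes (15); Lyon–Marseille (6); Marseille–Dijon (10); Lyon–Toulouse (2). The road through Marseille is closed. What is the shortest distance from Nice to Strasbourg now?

12

Some routes from Nice to Strasbourg avoiding Marseille:
Nice → Lyon → Strasbourg: 9 + 4 = 13
Nice → Dijon → Strasbourg: 6 + 6 = 12
Nice → Toulouse → Lyon → Strasbourg: 8 + 2 + 4 = 14
Best route has total 12.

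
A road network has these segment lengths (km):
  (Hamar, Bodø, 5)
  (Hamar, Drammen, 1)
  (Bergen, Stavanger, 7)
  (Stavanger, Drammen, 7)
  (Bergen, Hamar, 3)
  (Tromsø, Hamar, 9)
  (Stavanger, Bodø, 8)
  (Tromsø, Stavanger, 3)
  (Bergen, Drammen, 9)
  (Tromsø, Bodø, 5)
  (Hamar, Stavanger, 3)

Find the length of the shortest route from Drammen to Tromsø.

7

A few of the Drammen→Tromsø routes:
Drammen→Hamar→Tromsø: 1 + 9 = 10
Drammen→Stavanger→Tromsø: 7 + 3 = 10
Drammen→Hamar→Bodø→Tromsø: 1 + 5 + 5 = 11
Drammen→Hamar→Stavanger→Tromsø: 1 + 3 + 3 = 7
Best route has total 7 km.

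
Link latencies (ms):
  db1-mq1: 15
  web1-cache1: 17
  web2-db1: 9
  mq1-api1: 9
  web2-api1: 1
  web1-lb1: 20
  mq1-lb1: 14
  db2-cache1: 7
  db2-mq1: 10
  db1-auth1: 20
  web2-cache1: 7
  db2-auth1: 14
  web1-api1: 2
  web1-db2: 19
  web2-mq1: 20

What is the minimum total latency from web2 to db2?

14

Comparing a few candidate routes:
web2-mq1-db2: 20 + 10 = 30
web2-api1-web1-cache1-db2: 1 + 2 + 17 + 7 = 27
web2-db1-mq1-db2: 9 + 15 + 10 = 34
web2-api1-mq1-db2: 1 + 9 + 10 = 20
web2-api1-web1-db2: 1 + 2 + 19 = 22
web2-cache1-db2: 7 + 7 = 14
The minimum is 14 ms.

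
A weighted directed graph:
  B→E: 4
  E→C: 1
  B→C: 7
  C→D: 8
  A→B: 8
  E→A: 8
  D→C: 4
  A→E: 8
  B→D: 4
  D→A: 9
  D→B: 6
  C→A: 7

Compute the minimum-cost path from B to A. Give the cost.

Checking several routes:
B → E → C → A: 4 + 1 + 7 = 12
B → D → C → A: 4 + 4 + 7 = 15
B → C → A: 7 + 7 = 14
B → E → A: 4 + 8 = 12
B → D → A: 4 + 9 = 13
The minimum is 12.

12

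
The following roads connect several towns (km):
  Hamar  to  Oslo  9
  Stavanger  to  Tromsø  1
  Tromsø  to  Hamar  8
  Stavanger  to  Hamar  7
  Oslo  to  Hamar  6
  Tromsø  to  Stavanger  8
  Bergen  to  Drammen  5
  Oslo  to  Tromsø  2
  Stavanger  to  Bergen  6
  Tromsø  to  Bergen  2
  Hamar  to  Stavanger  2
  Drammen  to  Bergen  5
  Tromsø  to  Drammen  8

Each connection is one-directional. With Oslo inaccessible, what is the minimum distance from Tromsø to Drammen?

7

Comparing a few candidate routes:
Tromsø - Drammen: 8
Tromsø - Stavanger - Bergen - Drammen: 8 + 6 + 5 = 19
Tromsø - Bergen - Drammen: 2 + 5 = 7
The minimum is 7 km.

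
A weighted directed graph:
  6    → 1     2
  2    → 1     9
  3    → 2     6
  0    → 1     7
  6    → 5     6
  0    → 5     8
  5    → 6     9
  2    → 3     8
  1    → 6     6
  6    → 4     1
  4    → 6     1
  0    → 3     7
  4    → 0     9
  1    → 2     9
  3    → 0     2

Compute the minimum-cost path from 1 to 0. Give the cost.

Candidate routes:
1 - 2 - 3 - 0: 9 + 8 + 2 = 19
1 - 6 - 4 - 0: 6 + 1 + 9 = 16
The minimum is 16.

16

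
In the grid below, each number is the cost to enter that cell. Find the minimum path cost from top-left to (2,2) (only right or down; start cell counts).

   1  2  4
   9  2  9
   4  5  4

14

Best path: r0c0 -> r0c1 -> r1c1 -> r2c1 -> r2c2
Cost: 1 + 2 + 2 + 5 + 4 = 14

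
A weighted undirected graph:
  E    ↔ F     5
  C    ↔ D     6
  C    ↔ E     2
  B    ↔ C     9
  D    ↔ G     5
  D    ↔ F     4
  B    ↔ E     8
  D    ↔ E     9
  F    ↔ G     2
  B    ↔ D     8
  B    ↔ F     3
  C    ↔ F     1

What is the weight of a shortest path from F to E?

Checking several routes:
F→C→E: 1 + 2 = 3
F→D→C→E: 4 + 6 + 2 = 12
F→B→E: 3 + 8 = 11
F→E: 5
F→D→E: 4 + 9 = 13
Best route has total 3.

3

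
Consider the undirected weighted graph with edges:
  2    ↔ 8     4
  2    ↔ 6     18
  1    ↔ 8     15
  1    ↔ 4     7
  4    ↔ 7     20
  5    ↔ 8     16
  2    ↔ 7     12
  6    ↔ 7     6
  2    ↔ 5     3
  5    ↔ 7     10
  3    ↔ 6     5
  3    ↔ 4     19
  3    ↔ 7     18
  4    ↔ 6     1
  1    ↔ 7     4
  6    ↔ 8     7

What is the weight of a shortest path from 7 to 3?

Comparing a few candidate routes:
7 → 1 → 4 → 6 → 3: 4 + 7 + 1 + 5 = 17
7 → 6 → 3: 6 + 5 = 11
7 → 3: 18
7 → 4 → 6 → 3: 20 + 1 + 5 = 26
7 → 6 → 4 → 3: 6 + 1 + 19 = 26
Shortest: 11.

11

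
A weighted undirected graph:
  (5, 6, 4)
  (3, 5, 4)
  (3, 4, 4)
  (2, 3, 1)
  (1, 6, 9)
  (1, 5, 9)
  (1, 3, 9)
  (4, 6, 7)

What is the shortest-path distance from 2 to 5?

Comparing a few candidate routes:
2 → 3 → 4 → 6 → 5: 1 + 4 + 7 + 4 = 16
2 → 3 → 5: 1 + 4 = 5
2 → 3 → 1 → 5: 1 + 9 + 9 = 19
Shortest: 5.

5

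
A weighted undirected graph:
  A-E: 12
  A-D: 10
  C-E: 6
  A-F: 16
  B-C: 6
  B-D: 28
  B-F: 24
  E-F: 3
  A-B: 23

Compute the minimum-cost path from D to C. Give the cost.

28

Comparing a few candidate routes:
D -> A -> F -> B -> C: 10 + 16 + 24 + 6 = 56
D -> A -> E -> F -> B -> C: 10 + 12 + 3 + 24 + 6 = 55
D -> B -> C: 28 + 6 = 34
D -> A -> F -> E -> C: 10 + 16 + 3 + 6 = 35
D -> A -> B -> C: 10 + 23 + 6 = 39
D -> A -> E -> C: 10 + 12 + 6 = 28
Shortest: 28.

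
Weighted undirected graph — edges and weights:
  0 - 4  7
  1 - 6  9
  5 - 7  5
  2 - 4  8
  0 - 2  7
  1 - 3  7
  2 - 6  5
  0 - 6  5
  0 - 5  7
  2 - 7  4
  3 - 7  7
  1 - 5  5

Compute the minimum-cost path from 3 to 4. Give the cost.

Comparing a few candidate routes:
3→7→2→0→4: 7 + 4 + 7 + 7 = 25
3→7→5→0→4: 7 + 5 + 7 + 7 = 26
3→7→2→6→0→4: 7 + 4 + 5 + 5 + 7 = 28
3→1→5→0→4: 7 + 5 + 7 + 7 = 26
3→1→6→0→4: 7 + 9 + 5 + 7 = 28
3→7→2→4: 7 + 4 + 8 = 19
The minimum is 19.

19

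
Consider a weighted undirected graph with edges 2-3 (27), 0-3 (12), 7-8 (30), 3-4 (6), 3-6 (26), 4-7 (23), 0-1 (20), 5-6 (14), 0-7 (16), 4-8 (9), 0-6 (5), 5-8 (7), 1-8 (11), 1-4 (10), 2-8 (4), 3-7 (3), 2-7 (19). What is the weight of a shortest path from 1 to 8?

Some routes from 1 to 8:
1→4→3→2→8: 10 + 6 + 27 + 4 = 47
1→0→6→5→8: 20 + 5 + 14 + 7 = 46
1→4→3→7→2→8: 10 + 6 + 3 + 19 + 4 = 42
1→8: 11
1→4→8: 10 + 9 = 19
Shortest: 11.

11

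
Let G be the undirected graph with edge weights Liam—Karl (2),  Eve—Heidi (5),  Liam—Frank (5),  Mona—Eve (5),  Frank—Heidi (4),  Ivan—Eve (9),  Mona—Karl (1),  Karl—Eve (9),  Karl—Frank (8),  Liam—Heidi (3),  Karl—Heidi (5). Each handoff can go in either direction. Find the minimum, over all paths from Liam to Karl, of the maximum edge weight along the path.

Some routes from Liam to Karl:
Liam-Frank-Heidi-Karl: max(5, 4, 5) = 5
Liam-Heidi-Karl: max(3, 5) = 5
Liam-Heidi-Eve-Mona-Karl: max(3, 5, 5, 1) = 5
Liam-Frank-Heidi-Eve-Mona-Karl: max(5, 4, 5, 5, 1) = 5
Liam-Karl: max(2) = 2
The minimum achievable maximum is 2.

2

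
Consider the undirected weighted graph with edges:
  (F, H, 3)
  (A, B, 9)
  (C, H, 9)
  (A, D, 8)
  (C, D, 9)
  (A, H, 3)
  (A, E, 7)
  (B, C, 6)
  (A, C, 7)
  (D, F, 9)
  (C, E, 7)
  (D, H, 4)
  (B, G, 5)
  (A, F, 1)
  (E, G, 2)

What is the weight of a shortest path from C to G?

A few of the C→G routes:
C -> A -> B -> G: 7 + 9 + 5 = 21
C -> H -> A -> E -> G: 9 + 3 + 7 + 2 = 21
C -> H -> F -> A -> E -> G: 9 + 3 + 1 + 7 + 2 = 22
C -> E -> G: 7 + 2 = 9
C -> B -> G: 6 + 5 = 11
C -> A -> E -> G: 7 + 7 + 2 = 16
Shortest: 9.

9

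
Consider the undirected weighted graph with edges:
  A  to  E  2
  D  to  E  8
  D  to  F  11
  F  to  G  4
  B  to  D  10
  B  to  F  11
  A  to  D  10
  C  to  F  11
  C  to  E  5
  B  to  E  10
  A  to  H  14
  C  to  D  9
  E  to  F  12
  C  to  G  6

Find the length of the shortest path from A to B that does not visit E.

20

Checking several routes:
A - D - C - G - F - B: 10 + 9 + 6 + 4 + 11 = 40
A - D - F - B: 10 + 11 + 11 = 32
A - D - B: 10 + 10 = 20
The minimum is 20.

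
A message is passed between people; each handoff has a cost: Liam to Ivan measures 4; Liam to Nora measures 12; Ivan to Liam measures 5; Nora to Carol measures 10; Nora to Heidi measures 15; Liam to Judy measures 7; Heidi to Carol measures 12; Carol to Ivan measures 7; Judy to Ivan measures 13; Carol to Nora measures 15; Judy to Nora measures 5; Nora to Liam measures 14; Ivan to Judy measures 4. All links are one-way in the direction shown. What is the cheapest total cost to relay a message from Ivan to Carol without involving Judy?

Paths from Ivan to Carol avoiding Judy:
Ivan -> Liam -> Nora -> Heidi -> Carol: 5 + 12 + 15 + 12 = 44
Ivan -> Liam -> Nora -> Carol: 5 + 12 + 10 = 27
The minimum is 27.

27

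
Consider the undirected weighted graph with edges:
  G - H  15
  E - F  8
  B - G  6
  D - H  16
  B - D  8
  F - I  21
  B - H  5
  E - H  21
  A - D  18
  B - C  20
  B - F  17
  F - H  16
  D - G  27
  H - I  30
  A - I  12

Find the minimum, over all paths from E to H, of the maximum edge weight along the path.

Comparing a few candidate routes:
E → F → I → A → D → B → H: max(8, 21, 12, 18, 8, 5) = 21
E → F → H: max(8, 16) = 16
E → F → B → G → H: max(8, 17, 6, 15) = 17
E → F → B → H: max(8, 17, 5) = 17
E → F → B → D → H: max(8, 17, 8, 16) = 17
The minimum achievable maximum is 16.

16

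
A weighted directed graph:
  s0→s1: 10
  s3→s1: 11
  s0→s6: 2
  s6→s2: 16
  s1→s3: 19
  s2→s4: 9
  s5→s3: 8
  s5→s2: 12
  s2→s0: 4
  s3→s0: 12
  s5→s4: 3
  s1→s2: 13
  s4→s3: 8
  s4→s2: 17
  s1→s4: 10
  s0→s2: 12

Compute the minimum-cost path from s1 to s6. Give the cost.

Routes from s1 to s6:
s1 - s3 - s0 - s6: 19 + 12 + 2 = 33
s1 - s4 - s3 - s0 - s6: 10 + 8 + 12 + 2 = 32
s1 - s4 - s2 - s0 - s6: 10 + 17 + 4 + 2 = 33
s1 - s2 - s4 - s3 - s0 - s6: 13 + 9 + 8 + 12 + 2 = 44
s1 - s2 - s0 - s6: 13 + 4 + 2 = 19
The minimum is 19.

19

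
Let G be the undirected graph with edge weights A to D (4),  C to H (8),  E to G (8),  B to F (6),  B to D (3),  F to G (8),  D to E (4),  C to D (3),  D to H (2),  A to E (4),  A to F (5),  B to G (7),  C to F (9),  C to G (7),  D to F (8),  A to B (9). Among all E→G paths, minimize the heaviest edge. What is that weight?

Checking several routes:
E-D-B-G: max(4, 3, 7) = 7
E-D-A-F-B-G: max(4, 4, 5, 6, 7) = 7
E-D-C-G: max(4, 3, 7) = 7
Best route has worst link 7.

7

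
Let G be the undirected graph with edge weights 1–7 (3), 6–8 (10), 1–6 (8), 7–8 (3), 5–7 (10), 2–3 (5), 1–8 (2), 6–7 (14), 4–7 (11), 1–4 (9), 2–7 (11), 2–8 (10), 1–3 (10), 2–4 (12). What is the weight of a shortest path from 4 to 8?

11

Checking several routes:
4 -> 7 -> 1 -> 8: 11 + 3 + 2 = 16
4 -> 7 -> 8: 11 + 3 = 14
4 -> 1 -> 8: 9 + 2 = 11
4 -> 1 -> 7 -> 8: 9 + 3 + 3 = 15
The minimum is 11.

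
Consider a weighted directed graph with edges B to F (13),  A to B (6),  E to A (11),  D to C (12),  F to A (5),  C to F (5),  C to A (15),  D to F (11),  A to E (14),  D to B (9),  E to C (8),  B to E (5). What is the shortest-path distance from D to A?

Checking several routes:
D-C-F-A: 12 + 5 + 5 = 22
D-B-E-A: 9 + 5 + 11 = 25
D-F-A: 11 + 5 = 16
The minimum is 16.

16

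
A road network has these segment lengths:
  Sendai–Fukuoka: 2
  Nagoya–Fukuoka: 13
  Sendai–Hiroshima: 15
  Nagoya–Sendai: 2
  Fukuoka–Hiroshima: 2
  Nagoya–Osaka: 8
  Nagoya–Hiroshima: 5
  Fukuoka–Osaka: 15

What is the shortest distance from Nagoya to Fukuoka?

Some routes from Nagoya to Fukuoka:
Nagoya→Hiroshima→Fukuoka: 5 + 2 = 7
Nagoya→Sendai→Fukuoka: 2 + 2 = 4
Nagoya→Fukuoka: 13
Best route has total 4.

4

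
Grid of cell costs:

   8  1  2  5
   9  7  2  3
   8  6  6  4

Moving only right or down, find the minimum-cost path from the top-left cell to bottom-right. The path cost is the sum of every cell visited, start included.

Take (0,0) -> (0,1) -> (0,2) -> (1,2) -> (1,3) -> (2,3) for a total of 8 + 1 + 2 + 2 + 3 + 4 = 20.

20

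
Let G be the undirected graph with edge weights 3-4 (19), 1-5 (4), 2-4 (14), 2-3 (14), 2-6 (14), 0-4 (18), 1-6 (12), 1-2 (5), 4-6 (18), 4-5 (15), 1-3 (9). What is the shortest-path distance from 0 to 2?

32

Some routes from 0 to 2:
0 -> 4 -> 5 -> 1 -> 2: 18 + 15 + 4 + 5 = 42
0 -> 4 -> 6 -> 2: 18 + 18 + 14 = 50
0 -> 4 -> 3 -> 1 -> 2: 18 + 19 + 9 + 5 = 51
0 -> 4 -> 2: 18 + 14 = 32
Best route has total 32.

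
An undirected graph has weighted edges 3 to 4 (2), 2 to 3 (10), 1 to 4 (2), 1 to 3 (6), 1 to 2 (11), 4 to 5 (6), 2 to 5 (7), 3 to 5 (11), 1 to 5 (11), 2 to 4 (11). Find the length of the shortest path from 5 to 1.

Comparing a few candidate routes:
5→1: 11
5→3→4→1: 11 + 2 + 2 = 15
5→4→3→1: 6 + 2 + 6 = 14
5→2→1: 7 + 11 = 18
5→3→1: 11 + 6 = 17
5→4→1: 6 + 2 = 8
Shortest: 8.

8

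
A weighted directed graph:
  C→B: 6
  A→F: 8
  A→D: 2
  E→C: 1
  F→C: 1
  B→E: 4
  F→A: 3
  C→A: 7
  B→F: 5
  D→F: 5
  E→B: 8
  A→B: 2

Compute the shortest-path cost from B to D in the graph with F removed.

14

Paths from B to D avoiding F:
B → E → C → A → D: 4 + 1 + 7 + 2 = 14
Best route has total 14.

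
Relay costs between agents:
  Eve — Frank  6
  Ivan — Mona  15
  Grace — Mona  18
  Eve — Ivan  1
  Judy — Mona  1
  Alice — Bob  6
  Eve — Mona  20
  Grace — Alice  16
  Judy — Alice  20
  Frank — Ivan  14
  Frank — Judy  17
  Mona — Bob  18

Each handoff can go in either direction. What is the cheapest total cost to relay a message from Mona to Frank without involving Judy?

22

Paths from Mona to Frank avoiding Judy:
Mona-Eve-Ivan-Frank: 20 + 1 + 14 = 35
Mona-Ivan-Frank: 15 + 14 = 29
Mona-Ivan-Eve-Frank: 15 + 1 + 6 = 22
Mona-Eve-Frank: 20 + 6 = 26
Shortest: 22.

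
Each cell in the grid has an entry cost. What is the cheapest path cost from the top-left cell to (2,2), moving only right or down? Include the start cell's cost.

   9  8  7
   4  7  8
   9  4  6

30

Best path: [0,0] [1,0] [1,1] [2,1] [2,2]
Cost: 9 + 4 + 7 + 4 + 6 = 30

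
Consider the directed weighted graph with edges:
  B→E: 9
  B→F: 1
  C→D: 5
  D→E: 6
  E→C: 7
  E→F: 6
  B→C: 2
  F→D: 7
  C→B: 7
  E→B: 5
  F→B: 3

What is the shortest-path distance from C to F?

8

Routes from C to F:
C-D-E-B-F: 5 + 6 + 5 + 1 = 17
C-B-F: 7 + 1 = 8
C-D-E-F: 5 + 6 + 6 = 17
C-B-E-F: 7 + 9 + 6 = 22
Shortest: 8.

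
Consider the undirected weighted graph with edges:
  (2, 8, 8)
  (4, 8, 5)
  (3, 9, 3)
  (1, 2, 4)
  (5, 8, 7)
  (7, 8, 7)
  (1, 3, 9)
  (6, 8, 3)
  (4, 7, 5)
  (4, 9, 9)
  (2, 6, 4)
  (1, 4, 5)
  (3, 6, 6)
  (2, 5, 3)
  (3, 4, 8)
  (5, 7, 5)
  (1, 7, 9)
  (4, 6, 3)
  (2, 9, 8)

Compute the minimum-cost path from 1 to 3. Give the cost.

A few of the 1→3 routes:
1 → 2 → 6 → 3: 4 + 4 + 6 = 14
1 → 4 → 3: 5 + 8 = 13
1 → 3: 9
1 → 4 → 6 → 3: 5 + 3 + 6 = 14
1 → 2 → 9 → 3: 4 + 8 + 3 = 15
Shortest: 9.

9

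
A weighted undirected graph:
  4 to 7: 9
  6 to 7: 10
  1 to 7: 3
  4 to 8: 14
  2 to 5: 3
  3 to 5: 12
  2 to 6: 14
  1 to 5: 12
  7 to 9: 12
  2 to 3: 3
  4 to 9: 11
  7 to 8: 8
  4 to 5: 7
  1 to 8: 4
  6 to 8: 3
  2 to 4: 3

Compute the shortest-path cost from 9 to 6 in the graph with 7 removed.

28

Comparing a few candidate routes:
9-4-2-6: 11 + 3 + 14 = 28
9-4-5-1-8-6: 11 + 7 + 12 + 4 + 3 = 37
9-4-5-2-6: 11 + 7 + 3 + 14 = 35
9-4-2-5-1-8-6: 11 + 3 + 3 + 12 + 4 + 3 = 36
9-4-8-6: 11 + 14 + 3 = 28
Best route has total 28.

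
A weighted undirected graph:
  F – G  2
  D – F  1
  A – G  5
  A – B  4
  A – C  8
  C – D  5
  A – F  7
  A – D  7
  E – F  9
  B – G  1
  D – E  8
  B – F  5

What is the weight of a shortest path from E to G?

11

Checking several routes:
E - D - F - G: 8 + 1 + 2 = 11
E - F - B - G: 9 + 5 + 1 = 15
E - F - G: 9 + 2 = 11
Best route has total 11.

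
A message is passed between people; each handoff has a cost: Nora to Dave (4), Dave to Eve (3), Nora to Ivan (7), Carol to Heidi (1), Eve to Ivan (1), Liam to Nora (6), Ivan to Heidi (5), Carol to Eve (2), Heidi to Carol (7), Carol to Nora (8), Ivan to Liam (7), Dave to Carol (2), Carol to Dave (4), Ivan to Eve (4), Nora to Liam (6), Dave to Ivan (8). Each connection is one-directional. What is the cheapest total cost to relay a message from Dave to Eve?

3

Candidate routes:
Dave → Eve: 3
Dave → Carol → Nora → Ivan → Eve: 2 + 8 + 7 + 4 = 21
Dave → Ivan → Eve: 8 + 4 = 12
Dave → Carol → Eve: 2 + 2 = 4
Dave → Ivan → Heidi → Carol → Eve: 8 + 5 + 7 + 2 = 22
The minimum is 3.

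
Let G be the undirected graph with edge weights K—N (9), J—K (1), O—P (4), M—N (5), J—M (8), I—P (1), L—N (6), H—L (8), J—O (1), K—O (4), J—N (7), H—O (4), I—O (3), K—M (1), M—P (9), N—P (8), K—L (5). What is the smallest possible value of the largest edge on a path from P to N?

Some routes from P to N:
P - I - O - K - M - N: max(1, 3, 4, 1, 5) = 5
P - I - O - J - K - M - N: max(1, 3, 1, 1, 1, 5) = 5
P - O - J - K - M - N: max(4, 1, 1, 1, 5) = 5
Smallest bottleneck: 5.

5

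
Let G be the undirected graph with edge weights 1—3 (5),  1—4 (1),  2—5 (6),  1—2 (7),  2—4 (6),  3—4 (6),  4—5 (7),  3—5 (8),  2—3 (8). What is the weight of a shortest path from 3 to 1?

Some routes from 3 to 1:
3-1: 5
3-2-4-1: 8 + 6 + 1 = 15
3-4-1: 6 + 1 = 7
The minimum is 5.

5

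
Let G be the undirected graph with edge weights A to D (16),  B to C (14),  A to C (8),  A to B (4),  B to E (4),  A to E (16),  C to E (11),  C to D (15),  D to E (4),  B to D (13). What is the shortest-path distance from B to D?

8

A few of the B→D routes:
B→A→E→D: 4 + 16 + 4 = 24
B→D: 13
B→E→D: 4 + 4 = 8
B→A→D: 4 + 16 = 20
Shortest: 8.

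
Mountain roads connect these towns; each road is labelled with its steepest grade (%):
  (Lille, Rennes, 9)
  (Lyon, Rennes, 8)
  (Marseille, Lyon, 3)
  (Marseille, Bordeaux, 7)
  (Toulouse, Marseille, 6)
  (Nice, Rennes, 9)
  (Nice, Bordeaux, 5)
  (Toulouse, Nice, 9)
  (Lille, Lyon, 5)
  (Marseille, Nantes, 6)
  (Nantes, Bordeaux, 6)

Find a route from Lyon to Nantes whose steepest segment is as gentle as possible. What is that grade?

Some routes from Lyon to Nantes:
Lyon - Rennes - Nice - Bordeaux - Nantes: max(8, 9, 5, 6) = 9
Lyon - Marseille - Nantes: max(3, 6) = 6
Lyon - Rennes - Nice - Toulouse - Marseille - Bordeaux - Nantes: max(8, 9, 9, 6, 7, 6) = 9
Lyon - Rennes - Nice - Bordeaux - Marseille - Nantes: max(8, 9, 5, 7, 6) = 9
Lyon - Marseille - Bordeaux - Nantes: max(3, 7, 6) = 7
Best route has worst link 6%.

6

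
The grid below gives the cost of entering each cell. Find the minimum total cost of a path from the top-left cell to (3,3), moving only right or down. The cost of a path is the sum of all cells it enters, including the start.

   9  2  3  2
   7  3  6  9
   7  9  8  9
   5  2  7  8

Cheapest: r0c0 -> r0c1 -> r1c1 -> r2c1 -> r3c1 -> r3c2 -> r3c3
  9 + 2 + 3 + 9 + 2 + 7 + 8 = 40
For comparison, the top-then-right route costs 42.

40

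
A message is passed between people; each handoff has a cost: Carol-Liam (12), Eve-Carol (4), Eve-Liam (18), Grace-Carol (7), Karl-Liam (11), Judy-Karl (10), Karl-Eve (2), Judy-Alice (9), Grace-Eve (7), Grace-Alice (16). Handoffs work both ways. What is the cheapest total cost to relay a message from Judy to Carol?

16

Checking several routes:
Judy-Karl-Liam-Carol: 10 + 11 + 12 = 33
Judy-Karl-Eve-Grace-Carol: 10 + 2 + 7 + 7 = 26
Judy-Karl-Eve-Carol: 10 + 2 + 4 = 16
Judy-Alice-Grace-Eve-Carol: 9 + 16 + 7 + 4 = 36
Judy-Alice-Grace-Carol: 9 + 16 + 7 = 32
Shortest: 16.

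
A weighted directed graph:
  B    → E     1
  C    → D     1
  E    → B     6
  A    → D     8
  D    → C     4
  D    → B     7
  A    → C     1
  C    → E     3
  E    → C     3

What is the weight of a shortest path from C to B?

Candidate routes:
C-D-B: 1 + 7 = 8
C-E-B: 3 + 6 = 9
The minimum is 8.

8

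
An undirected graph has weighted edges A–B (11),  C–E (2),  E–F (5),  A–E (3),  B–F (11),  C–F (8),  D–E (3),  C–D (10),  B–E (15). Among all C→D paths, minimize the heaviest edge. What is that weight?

Some routes from C to D:
C - E - D: max(2, 3) = 3
C - F - E - D: max(8, 5, 3) = 8
C - D: max(10) = 10
Smallest bottleneck: 3.

3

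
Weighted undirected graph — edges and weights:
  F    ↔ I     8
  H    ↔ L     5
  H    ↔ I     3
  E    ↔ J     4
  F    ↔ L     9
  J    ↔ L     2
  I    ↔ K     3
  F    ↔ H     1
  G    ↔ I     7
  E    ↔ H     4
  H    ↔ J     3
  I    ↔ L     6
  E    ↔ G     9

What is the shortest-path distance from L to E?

6

Some routes from L to E:
L-H-J-E: 5 + 3 + 4 = 12
L-J-E: 2 + 4 = 6
L-H-E: 5 + 4 = 9
L-J-H-E: 2 + 3 + 4 = 9
Best route has total 6.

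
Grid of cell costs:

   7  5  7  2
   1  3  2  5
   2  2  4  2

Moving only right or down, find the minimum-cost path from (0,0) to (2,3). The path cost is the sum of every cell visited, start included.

18

Path r0c0 r1c0 r2c0 r2c1 r2c2 r2c3: 7 + 1 + 2 + 2 + 4 + 2 = 18.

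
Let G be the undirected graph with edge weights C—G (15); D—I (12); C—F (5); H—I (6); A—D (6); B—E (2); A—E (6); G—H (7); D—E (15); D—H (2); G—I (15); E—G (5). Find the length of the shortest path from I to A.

14

A few of the I→A routes:
I - H - D - A: 6 + 2 + 6 = 14
I - G - E - A: 15 + 5 + 6 = 26
I - H - G - E - A: 6 + 7 + 5 + 6 = 24
I - D - A: 12 + 6 = 18
I - H - D - E - A: 6 + 2 + 15 + 6 = 29
Shortest: 14.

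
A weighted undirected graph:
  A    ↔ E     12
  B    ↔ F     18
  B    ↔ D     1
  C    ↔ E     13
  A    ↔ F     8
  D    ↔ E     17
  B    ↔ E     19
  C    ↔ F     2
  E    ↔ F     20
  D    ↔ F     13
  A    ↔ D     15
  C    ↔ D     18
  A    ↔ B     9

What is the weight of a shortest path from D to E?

17

A few of the D→E routes:
D → E: 17
D → B → E: 1 + 19 = 20
D → B → A → E: 1 + 9 + 12 = 22
D → A → E: 15 + 12 = 27
Best route has total 17.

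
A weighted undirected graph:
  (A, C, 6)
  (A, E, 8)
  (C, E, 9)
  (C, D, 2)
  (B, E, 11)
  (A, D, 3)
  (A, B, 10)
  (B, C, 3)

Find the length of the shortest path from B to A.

Checking several routes:
B → E → A: 11 + 8 = 19
B → A: 10
B → C → A: 3 + 6 = 9
B → C → D → A: 3 + 2 + 3 = 8
Shortest: 8.

8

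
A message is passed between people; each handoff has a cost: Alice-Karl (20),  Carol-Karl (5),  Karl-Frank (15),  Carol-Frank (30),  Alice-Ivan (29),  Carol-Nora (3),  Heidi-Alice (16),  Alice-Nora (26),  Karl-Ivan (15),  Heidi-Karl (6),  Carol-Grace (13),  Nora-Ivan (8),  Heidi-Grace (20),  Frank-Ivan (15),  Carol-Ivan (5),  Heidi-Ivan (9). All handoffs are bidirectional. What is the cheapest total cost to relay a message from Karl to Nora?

Comparing a few candidate routes:
Karl-Heidi-Ivan-Carol-Nora: 6 + 9 + 5 + 3 = 23
Karl-Heidi-Ivan-Nora: 6 + 9 + 8 = 23
Karl-Ivan-Nora: 15 + 8 = 23
Karl-Carol-Nora: 5 + 3 = 8
Karl-Carol-Ivan-Nora: 5 + 5 + 8 = 18
Shortest: 8.

8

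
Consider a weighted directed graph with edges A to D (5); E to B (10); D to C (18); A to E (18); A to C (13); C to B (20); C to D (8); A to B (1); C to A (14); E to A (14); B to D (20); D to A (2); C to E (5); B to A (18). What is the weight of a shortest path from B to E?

Comparing a few candidate routes:
B→A→C→E: 18 + 13 + 5 = 36
B→A→E: 18 + 18 = 36
B→D→A→C→E: 20 + 2 + 13 + 5 = 40
Best route has total 36.

36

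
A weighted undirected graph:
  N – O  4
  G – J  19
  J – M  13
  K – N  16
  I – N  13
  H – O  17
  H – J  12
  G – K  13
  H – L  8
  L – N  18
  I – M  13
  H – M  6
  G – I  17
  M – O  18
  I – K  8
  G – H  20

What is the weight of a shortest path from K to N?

16

Some routes from K to N:
K→G→I→N: 13 + 17 + 13 = 43
K→I→M→O→N: 8 + 13 + 18 + 4 = 43
K→I→M→H→O→N: 8 + 13 + 6 + 17 + 4 = 48
K→N: 16
K→I→N: 8 + 13 = 21
Shortest: 16.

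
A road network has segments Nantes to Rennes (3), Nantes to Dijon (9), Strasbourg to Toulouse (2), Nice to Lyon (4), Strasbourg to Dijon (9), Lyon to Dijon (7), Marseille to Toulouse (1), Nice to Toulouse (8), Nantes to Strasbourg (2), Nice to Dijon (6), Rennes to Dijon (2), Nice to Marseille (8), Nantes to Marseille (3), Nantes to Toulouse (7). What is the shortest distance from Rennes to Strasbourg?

5

Checking several routes:
Rennes→Nantes→Marseille→Toulouse→Strasbourg: 3 + 3 + 1 + 2 = 9
Rennes→Dijon→Nantes→Marseille→Toulouse→Strasbourg: 2 + 9 + 3 + 1 + 2 = 17
Rennes→Nantes→Toulouse→Strasbourg: 3 + 7 + 2 = 12
Rennes→Nantes→Strasbourg: 3 + 2 = 5
Rennes→Dijon→Nantes→Strasbourg: 2 + 9 + 2 = 13
Rennes→Dijon→Strasbourg: 2 + 9 = 11
Best route has total 5.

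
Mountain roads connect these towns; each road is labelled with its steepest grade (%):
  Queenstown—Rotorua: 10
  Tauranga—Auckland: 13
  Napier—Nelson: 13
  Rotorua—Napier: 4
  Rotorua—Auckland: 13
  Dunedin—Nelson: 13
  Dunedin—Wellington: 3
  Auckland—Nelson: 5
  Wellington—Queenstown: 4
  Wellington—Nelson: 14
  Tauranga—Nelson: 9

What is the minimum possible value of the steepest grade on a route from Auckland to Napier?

Checking several routes:
Auckland -> Nelson -> Dunedin -> Wellington -> Queenstown -> Rotorua -> Napier: max(5, 13, 3, 4, 10, 4) = 13
Auckland -> Tauranga -> Nelson -> Dunedin -> Wellington -> Queenstown -> Rotorua -> Napier: max(13, 9, 13, 3, 4, 10, 4) = 13
Auckland -> Tauranga -> Nelson -> Napier: max(13, 9, 13) = 13
Auckland -> Nelson -> Napier: max(5, 13) = 13
Smallest bottleneck: 13%.

13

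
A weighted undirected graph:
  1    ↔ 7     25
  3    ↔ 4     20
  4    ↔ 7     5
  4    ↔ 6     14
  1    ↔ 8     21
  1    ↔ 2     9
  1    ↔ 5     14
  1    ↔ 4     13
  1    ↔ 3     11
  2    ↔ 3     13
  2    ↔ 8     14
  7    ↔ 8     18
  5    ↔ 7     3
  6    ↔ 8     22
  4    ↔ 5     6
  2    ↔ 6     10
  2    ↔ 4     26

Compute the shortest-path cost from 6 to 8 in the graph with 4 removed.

22

Checking several routes:
6 → 2 → 8: 10 + 14 = 24
6 → 2 → 1 → 5 → 7 → 8: 10 + 9 + 14 + 3 + 18 = 54
6 → 8: 22
6 → 2 → 1 → 8: 10 + 9 + 21 = 40
The minimum is 22.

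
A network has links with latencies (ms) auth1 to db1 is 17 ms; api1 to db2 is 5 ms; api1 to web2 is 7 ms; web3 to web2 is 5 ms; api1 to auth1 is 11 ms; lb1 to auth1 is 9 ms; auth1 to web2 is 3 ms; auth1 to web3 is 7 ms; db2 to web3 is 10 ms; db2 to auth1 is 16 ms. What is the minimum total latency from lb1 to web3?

16

Checking several routes:
lb1-auth1-web2-api1-db2-web3: 9 + 3 + 7 + 5 + 10 = 34
lb1-auth1-api1-web2-web3: 9 + 11 + 7 + 5 = 32
lb1-auth1-web3: 9 + 7 = 16
lb1-auth1-db2-web3: 9 + 16 + 10 = 35
lb1-auth1-web2-web3: 9 + 3 + 5 = 17
The minimum is 16 ms.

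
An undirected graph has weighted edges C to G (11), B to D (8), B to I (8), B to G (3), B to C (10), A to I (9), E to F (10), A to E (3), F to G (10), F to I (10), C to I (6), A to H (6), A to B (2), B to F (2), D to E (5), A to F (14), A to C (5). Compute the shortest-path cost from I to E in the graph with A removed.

20

A few of the I→E routes:
I-F-B-D-E: 10 + 2 + 8 + 5 = 25
I-C-B-F-E: 6 + 10 + 2 + 10 = 28
I-B-D-E: 8 + 8 + 5 = 21
I-B-F-E: 8 + 2 + 10 = 20
I-F-E: 10 + 10 = 20
Shortest: 20.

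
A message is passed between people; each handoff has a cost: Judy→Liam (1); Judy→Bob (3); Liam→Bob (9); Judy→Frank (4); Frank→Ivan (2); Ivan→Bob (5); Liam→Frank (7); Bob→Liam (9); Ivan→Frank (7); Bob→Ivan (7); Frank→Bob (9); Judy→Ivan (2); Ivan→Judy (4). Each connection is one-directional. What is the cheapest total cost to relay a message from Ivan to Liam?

Candidate routes:
Ivan -> Judy -> Frank -> Bob -> Liam: 4 + 4 + 9 + 9 = 26
Ivan -> Judy -> Bob -> Liam: 4 + 3 + 9 = 16
Ivan -> Judy -> Liam: 4 + 1 = 5
Ivan -> Bob -> Liam: 5 + 9 = 14
Ivan -> Frank -> Bob -> Liam: 7 + 9 + 9 = 25
Best route has total 5.

5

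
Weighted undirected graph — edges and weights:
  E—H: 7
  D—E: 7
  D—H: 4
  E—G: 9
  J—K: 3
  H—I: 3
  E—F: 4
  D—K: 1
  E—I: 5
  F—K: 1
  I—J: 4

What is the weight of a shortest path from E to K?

5

Some routes from E to K:
E -> D -> K: 7 + 1 = 8
E -> H -> D -> K: 7 + 4 + 1 = 12
E -> I -> J -> K: 5 + 4 + 3 = 12
E -> I -> H -> D -> K: 5 + 3 + 4 + 1 = 13
E -> F -> K: 4 + 1 = 5
The minimum is 5.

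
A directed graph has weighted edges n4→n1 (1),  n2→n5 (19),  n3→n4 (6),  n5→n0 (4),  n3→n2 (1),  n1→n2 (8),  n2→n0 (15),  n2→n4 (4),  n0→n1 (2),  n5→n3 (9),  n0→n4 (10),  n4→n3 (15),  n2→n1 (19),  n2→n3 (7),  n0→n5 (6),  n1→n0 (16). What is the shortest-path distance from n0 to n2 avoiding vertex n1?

16

Routes from n0 to n2 avoiding n1:
n0-n4-n3-n2: 10 + 15 + 1 = 26
n0-n5-n3-n2: 6 + 9 + 1 = 16
The minimum is 16.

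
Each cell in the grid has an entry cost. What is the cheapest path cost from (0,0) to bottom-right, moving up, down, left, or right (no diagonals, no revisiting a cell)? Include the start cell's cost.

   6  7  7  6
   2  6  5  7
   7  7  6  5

Path r0c0 r1c0 r1c1 r1c2 r2c2 r2c3: 6 + 2 + 6 + 5 + 6 + 5 = 30.

30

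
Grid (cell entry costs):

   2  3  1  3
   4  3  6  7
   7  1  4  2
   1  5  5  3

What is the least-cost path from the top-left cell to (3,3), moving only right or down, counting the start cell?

18

Best path: [0,0]→[0,1]→[1,1]→[2,1]→[2,2]→[2,3]→[3,3]
Cost: 2 + 3 + 3 + 1 + 4 + 2 + 3 = 18
(Top row then right column would cost 21.)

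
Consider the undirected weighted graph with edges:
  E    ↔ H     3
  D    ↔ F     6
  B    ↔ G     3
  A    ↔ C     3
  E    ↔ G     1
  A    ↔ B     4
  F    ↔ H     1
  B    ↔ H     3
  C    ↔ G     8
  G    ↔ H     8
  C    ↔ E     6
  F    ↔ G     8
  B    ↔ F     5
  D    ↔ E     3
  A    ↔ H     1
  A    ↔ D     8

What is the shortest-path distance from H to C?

Some routes from H to C:
H → B → A → C: 3 + 4 + 3 = 10
H → A → C: 1 + 3 = 4
H → E → G → C: 3 + 1 + 8 = 12
H → F → B → A → C: 1 + 5 + 4 + 3 = 13
H → B → G → E → C: 3 + 3 + 1 + 6 = 13
H → E → C: 3 + 6 = 9
Shortest: 4.

4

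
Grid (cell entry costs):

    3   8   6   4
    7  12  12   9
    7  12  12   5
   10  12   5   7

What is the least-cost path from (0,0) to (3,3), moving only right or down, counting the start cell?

Take (0,0) -> (0,1) -> (0,2) -> (0,3) -> (1,3) -> (2,3) -> (3,3) for a total of 3 + 8 + 6 + 4 + 9 + 5 + 7 = 42.

42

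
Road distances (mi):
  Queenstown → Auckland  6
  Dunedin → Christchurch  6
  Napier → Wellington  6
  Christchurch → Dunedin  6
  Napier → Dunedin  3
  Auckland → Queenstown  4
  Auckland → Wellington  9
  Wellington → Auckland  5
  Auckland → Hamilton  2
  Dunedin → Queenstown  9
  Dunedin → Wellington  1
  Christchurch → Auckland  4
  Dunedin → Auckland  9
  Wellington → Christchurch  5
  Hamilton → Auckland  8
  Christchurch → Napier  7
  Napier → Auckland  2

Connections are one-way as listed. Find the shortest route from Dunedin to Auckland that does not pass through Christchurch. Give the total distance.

Routes from Dunedin to Auckland avoiding Christchurch:
Dunedin - Auckland: 9
Dunedin - Queenstown - Auckland: 9 + 6 = 15
Dunedin - Wellington - Auckland: 1 + 5 = 6
The minimum is 6 mi.

6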